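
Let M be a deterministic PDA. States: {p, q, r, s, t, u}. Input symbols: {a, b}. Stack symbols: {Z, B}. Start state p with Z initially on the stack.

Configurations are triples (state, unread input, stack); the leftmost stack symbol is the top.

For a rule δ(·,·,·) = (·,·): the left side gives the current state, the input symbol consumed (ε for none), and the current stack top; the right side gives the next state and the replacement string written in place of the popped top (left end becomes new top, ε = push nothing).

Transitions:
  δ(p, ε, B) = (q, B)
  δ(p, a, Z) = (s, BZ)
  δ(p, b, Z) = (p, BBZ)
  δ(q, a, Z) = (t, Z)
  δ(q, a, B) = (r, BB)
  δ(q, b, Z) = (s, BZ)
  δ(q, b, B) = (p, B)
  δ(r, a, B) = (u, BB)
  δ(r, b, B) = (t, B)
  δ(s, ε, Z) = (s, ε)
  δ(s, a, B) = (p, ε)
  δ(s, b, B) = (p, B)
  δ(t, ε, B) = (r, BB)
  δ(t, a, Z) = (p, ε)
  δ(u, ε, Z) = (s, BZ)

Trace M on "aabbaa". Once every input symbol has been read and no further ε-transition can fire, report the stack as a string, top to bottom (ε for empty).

(p, aabbaa, Z) ⊢ (s, abbaa, BZ) ⊢ (p, bbaa, Z) ⊢ (p, baa, BBZ) ⊢ (q, baa, BBZ) ⊢ (p, aa, BBZ) ⊢ (q, aa, BBZ) ⊢ (r, a, BBBZ) ⊢ (u, ε, BBBBZ)
All input consumed in state u with stack BBBBZ.

BBBBZ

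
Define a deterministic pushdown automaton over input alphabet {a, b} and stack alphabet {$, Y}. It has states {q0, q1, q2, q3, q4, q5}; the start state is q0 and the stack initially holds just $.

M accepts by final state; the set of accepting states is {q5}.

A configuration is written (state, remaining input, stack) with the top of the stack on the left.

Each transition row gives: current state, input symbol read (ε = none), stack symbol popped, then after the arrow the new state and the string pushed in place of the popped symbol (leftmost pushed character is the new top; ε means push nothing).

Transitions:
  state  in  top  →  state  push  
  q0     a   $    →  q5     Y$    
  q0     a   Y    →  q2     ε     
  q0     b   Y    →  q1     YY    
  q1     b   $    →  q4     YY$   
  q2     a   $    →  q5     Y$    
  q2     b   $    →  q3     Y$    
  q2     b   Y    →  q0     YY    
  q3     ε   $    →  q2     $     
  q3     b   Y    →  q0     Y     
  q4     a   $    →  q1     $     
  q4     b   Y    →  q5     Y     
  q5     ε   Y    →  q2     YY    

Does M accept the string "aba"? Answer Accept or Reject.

Reject

(q0, aba, $) ⊢ (q5, ba, Y$) ⊢ (q2, ba, YY$) ⊢ (q0, a, YYY$) ⊢ (q2, ε, YY$)
All input consumed; state q2 ∉ F and no further ε-move applies.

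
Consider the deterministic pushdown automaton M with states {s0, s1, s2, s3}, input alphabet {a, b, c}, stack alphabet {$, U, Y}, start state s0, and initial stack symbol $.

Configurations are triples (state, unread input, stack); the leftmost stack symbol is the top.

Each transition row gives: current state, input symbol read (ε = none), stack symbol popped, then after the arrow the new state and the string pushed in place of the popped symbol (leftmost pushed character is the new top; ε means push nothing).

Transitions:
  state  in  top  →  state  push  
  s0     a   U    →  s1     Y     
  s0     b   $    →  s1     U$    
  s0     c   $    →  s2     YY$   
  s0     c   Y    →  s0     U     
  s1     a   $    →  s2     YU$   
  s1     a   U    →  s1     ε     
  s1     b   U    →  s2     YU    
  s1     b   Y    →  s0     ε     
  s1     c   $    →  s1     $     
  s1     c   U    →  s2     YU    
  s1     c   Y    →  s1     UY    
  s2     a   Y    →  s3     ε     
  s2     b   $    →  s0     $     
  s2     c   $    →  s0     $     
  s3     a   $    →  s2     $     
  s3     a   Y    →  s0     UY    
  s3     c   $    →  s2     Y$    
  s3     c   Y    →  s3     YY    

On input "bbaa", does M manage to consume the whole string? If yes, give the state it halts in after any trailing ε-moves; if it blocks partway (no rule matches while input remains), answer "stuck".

stuck

(s0, bbaa, $) ⊢ (s1, baa, U$) ⊢ (s2, aa, YU$) ⊢ (s3, a, U$)
No transition for (s3, a, top U); M blocks with input a remaining.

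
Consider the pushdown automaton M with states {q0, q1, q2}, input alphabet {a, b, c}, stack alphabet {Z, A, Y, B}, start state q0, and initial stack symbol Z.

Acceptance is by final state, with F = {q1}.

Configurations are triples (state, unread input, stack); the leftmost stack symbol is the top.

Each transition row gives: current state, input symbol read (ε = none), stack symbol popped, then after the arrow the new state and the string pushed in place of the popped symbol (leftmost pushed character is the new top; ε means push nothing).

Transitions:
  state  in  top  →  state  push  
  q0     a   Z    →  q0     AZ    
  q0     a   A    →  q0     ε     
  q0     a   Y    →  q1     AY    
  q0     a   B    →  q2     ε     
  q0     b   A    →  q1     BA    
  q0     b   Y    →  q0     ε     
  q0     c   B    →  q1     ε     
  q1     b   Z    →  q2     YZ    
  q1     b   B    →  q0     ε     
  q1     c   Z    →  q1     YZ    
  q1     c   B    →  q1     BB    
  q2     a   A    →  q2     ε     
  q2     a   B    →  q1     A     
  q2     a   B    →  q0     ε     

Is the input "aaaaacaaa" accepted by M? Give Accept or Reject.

Reject

No computation consumes all input and reaches a final state.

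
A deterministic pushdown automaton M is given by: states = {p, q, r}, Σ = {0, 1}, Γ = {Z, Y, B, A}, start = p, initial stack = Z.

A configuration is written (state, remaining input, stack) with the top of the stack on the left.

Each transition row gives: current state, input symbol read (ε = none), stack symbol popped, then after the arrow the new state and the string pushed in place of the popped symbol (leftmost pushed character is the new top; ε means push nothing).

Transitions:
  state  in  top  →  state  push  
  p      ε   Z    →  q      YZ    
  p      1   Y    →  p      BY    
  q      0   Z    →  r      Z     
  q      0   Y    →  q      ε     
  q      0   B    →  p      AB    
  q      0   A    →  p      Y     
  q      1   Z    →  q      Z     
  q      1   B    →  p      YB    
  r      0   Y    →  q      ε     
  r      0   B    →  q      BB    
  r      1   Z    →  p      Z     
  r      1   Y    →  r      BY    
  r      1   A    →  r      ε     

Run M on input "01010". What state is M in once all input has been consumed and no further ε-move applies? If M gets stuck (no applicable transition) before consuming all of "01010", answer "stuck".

q

(p, 01010, Z) ⊢ (q, 01010, YZ) ⊢ (q, 1010, Z) ⊢ (q, 010, Z) ⊢ (r, 10, Z) ⊢ (p, 0, Z) ⊢ (q, 0, YZ) ⊢ (q, ε, Z)
All input consumed; M is in state q.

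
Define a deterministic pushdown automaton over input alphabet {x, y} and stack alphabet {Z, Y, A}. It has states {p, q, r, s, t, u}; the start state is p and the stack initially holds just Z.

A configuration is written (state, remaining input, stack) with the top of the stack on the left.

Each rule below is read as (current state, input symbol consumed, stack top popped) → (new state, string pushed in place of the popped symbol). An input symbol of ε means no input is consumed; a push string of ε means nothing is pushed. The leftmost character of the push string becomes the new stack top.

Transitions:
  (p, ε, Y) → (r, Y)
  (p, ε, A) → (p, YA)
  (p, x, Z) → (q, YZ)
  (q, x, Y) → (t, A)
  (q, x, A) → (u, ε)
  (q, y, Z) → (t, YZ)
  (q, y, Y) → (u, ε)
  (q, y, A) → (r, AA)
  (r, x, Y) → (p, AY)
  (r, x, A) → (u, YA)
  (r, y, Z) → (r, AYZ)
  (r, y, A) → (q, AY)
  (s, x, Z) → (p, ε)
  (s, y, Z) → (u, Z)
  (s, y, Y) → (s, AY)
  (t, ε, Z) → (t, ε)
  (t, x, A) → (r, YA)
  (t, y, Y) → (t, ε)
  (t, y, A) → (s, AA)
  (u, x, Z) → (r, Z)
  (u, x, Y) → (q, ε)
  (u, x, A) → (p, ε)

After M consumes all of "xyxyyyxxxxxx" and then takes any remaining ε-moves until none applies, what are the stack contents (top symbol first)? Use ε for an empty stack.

(p, xyxyyyxxxxxx, Z) ⊢ (q, yxyyyxxxxxx, YZ) ⊢ (u, xyyyxxxxxx, Z) ⊢ (r, yyyxxxxxx, Z) ⊢ (r, yyxxxxxx, AYZ) ⊢ (q, yxxxxxx, AYYZ) ⊢ (r, xxxxxx, AAYYZ) ⊢ (u, xxxxx, YAAYYZ) ⊢ (q, xxxx, AAYYZ) ⊢ (u, xxx, AYYZ) ⊢ (p, xx, YYZ) ⊢ (r, xx, YYZ) ⊢ (p, x, AYYZ) ⊢ (p, x, YAYYZ) ⊢ (r, x, YAYYZ) ⊢ (p, ε, AYAYYZ) ⊢ (p, ε, YAYAYYZ) ⊢ (r, ε, YAYAYYZ)
All input consumed in state r with stack YAYAYYZ.

YAYAYYZ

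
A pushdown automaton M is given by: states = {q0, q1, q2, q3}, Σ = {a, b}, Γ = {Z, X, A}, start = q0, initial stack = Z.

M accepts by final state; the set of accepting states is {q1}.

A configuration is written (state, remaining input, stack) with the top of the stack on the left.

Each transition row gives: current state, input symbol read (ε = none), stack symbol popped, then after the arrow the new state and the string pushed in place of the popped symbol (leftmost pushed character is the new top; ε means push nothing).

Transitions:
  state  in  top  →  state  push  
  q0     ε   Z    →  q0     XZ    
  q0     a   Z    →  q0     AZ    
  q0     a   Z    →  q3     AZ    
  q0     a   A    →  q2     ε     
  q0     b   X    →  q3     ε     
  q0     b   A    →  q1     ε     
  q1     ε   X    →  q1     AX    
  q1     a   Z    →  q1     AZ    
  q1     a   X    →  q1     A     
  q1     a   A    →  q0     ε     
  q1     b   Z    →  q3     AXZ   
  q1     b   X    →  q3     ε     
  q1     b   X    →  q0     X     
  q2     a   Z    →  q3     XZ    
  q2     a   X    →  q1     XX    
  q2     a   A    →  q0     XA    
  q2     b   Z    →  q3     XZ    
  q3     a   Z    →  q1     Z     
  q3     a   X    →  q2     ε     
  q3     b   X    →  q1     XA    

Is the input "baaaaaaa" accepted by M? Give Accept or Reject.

Reject

No computation consumes all input and reaches a final state.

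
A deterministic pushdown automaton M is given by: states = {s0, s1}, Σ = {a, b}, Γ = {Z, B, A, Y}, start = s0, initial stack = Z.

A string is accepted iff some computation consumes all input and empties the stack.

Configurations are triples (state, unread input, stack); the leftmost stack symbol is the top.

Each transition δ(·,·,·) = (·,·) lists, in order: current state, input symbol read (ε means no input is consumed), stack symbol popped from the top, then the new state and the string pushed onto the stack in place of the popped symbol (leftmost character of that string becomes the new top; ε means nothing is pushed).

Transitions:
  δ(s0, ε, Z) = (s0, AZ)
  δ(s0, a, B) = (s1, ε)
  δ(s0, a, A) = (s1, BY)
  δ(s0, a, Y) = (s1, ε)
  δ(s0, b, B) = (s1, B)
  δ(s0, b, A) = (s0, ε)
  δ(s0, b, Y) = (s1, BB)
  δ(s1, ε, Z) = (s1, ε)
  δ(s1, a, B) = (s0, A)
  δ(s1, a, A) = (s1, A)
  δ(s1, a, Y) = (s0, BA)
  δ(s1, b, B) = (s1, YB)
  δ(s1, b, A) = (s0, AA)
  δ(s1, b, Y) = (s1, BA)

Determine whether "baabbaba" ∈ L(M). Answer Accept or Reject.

Accept

(s0, baabbaba, Z)
  ε-move, top Z: go to s0, push AZ → (s0, baabbaba, AZ)
  read b, top A: go to s0, push ε → (s0, aabbaba, Z)
  ε-move, top Z: go to s0, push AZ → (s0, aabbaba, AZ)
  read a, top A: go to s1, push BY → (s1, abbaba, BYZ)
  read a, top B: go to s0, push A → (s0, bbaba, AYZ)
  read b, top A: go to s0, push ε → (s0, baba, YZ)
  read b, top Y: go to s1, push BB → (s1, aba, BBZ)
  read a, top B: go to s0, push A → (s0, ba, ABZ)
  read b, top A: go to s0, push ε → (s0, a, BZ)
  read a, top B: go to s1, push ε → (s1, ε, Z)
  ε-move, top Z: go to s1, push ε → (s1, ε, ε)
All input consumed and the stack is empty.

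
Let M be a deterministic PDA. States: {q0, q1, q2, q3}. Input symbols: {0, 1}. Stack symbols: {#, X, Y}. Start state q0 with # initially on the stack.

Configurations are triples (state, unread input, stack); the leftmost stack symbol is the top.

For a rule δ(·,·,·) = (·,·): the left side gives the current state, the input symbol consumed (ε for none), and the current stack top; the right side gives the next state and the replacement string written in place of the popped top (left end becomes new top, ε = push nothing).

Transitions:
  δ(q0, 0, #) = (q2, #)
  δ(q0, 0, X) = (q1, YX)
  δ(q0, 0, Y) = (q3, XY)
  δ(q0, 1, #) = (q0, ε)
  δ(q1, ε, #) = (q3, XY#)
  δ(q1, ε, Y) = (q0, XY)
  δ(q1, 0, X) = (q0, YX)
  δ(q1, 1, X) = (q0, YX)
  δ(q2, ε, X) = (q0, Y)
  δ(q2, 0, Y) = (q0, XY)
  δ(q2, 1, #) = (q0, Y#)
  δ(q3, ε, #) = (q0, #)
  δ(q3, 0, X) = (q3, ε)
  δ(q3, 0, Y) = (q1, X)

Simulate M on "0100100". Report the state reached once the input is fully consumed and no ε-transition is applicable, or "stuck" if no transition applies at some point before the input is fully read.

stuck

(q0, 0100100, #) ⊢ (q2, 100100, #) ⊢ (q0, 00100, Y#) ⊢ (q3, 0100, XY#) ⊢ (q3, 100, Y#)
No transition for (q3, 1, top Y); M blocks with input 100 remaining.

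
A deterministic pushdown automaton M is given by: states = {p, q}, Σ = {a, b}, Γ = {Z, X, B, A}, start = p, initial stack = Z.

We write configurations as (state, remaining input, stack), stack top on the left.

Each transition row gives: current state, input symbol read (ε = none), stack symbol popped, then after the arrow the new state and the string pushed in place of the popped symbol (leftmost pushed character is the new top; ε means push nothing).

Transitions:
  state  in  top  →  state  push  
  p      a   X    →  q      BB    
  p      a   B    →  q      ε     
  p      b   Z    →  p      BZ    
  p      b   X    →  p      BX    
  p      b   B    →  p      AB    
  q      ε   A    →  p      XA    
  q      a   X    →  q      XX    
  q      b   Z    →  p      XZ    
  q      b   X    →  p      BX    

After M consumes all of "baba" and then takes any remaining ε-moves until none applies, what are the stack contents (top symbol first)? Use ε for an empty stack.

BBZ

(p, baba, Z)
  read b, top Z: go to p, push BZ → (p, aba, BZ)
  read a, top B: go to q, push ε → (q, ba, Z)
  read b, top Z: go to p, push XZ → (p, a, XZ)
  read a, top X: go to q, push BB → (q, ε, BBZ)
All input consumed in state q with stack BBZ.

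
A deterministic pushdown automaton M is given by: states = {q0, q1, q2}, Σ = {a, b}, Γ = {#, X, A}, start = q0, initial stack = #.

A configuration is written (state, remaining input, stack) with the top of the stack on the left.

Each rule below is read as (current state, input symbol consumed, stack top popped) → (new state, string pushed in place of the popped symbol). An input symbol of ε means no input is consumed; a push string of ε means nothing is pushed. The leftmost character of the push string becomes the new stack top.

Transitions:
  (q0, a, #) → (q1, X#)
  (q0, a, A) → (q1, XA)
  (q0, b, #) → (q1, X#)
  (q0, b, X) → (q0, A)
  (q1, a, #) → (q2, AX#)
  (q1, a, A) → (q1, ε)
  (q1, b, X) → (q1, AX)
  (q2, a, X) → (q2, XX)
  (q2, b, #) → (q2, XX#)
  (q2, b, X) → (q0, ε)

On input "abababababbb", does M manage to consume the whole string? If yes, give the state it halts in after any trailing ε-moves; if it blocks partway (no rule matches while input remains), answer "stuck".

stuck

(q0, abababababbb, #) ⊢ (q1, bababababbb, X#) ⊢ (q1, ababababbb, AX#) ⊢ (q1, babababbb, X#) ⊢ (q1, abababbb, AX#) ⊢ (q1, bababbb, X#) ⊢ (q1, ababbb, AX#) ⊢ (q1, babbb, X#) ⊢ (q1, abbb, AX#) ⊢ (q1, bbb, X#) ⊢ (q1, bb, AX#)
No transition for (q1, b, top A); M blocks with input bb remaining.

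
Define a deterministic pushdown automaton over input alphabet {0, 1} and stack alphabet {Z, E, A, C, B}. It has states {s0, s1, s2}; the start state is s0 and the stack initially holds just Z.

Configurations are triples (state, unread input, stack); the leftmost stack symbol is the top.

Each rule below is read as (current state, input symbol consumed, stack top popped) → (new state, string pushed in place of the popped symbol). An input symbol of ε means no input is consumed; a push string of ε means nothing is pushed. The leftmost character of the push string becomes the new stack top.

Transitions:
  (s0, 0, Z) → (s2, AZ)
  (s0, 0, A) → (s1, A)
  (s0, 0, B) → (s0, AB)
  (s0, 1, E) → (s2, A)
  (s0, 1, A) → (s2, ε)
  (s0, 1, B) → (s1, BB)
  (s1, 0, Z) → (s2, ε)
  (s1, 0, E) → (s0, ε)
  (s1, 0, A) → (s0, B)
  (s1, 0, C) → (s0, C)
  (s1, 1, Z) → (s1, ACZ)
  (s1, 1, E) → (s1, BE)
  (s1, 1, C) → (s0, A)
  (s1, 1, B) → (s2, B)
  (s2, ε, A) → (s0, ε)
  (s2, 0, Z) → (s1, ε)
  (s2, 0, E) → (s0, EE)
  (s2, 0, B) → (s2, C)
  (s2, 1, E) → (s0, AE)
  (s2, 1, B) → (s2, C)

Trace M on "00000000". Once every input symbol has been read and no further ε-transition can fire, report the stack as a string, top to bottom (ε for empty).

(s0, 00000000, Z)
  read 0, top Z: go to s2, push AZ → (s2, 0000000, AZ)
  ε-move, top A: go to s0, push ε → (s0, 0000000, Z)
  read 0, top Z: go to s2, push AZ → (s2, 000000, AZ)
  ε-move, top A: go to s0, push ε → (s0, 000000, Z)
  read 0, top Z: go to s2, push AZ → (s2, 00000, AZ)
  ε-move, top A: go to s0, push ε → (s0, 00000, Z)
  read 0, top Z: go to s2, push AZ → (s2, 0000, AZ)
  ε-move, top A: go to s0, push ε → (s0, 0000, Z)
  read 0, top Z: go to s2, push AZ → (s2, 000, AZ)
  ε-move, top A: go to s0, push ε → (s0, 000, Z)
  read 0, top Z: go to s2, push AZ → (s2, 00, AZ)
  ε-move, top A: go to s0, push ε → (s0, 00, Z)
  read 0, top Z: go to s2, push AZ → (s2, 0, AZ)
  ε-move, top A: go to s0, push ε → (s0, 0, Z)
  read 0, top Z: go to s2, push AZ → (s2, ε, AZ)
  ε-move, top A: go to s0, push ε → (s0, ε, Z)
All input consumed in state s0 with stack Z.

Z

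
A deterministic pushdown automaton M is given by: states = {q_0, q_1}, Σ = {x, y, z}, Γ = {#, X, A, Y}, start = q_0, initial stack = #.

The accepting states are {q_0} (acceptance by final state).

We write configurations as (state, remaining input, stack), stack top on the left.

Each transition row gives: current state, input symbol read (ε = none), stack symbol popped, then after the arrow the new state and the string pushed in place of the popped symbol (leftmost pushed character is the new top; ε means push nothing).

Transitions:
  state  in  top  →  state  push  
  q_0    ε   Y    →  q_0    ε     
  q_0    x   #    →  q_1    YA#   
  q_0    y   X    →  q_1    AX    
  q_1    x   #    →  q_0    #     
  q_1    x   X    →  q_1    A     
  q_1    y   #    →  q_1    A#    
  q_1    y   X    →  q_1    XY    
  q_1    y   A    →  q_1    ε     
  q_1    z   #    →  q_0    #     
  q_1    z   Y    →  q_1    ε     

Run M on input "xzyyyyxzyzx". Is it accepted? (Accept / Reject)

(q_0, xzyyyyxzyzx, #)
  read x, top #: go to q_1, push YA# → (q_1, zyyyyxzyzx, YA#)
  read z, top Y: go to q_1, push ε → (q_1, yyyyxzyzx, A#)
  read y, top A: go to q_1, push ε → (q_1, yyyxzyzx, #)
  read y, top #: go to q_1, push A# → (q_1, yyxzyzx, A#)
  read y, top A: go to q_1, push ε → (q_1, yxzyzx, #)
  read y, top #: go to q_1, push A# → (q_1, xzyzx, A#)
No transition applies at (q_1, xzyzx, A#); input not fully consumed.

Reject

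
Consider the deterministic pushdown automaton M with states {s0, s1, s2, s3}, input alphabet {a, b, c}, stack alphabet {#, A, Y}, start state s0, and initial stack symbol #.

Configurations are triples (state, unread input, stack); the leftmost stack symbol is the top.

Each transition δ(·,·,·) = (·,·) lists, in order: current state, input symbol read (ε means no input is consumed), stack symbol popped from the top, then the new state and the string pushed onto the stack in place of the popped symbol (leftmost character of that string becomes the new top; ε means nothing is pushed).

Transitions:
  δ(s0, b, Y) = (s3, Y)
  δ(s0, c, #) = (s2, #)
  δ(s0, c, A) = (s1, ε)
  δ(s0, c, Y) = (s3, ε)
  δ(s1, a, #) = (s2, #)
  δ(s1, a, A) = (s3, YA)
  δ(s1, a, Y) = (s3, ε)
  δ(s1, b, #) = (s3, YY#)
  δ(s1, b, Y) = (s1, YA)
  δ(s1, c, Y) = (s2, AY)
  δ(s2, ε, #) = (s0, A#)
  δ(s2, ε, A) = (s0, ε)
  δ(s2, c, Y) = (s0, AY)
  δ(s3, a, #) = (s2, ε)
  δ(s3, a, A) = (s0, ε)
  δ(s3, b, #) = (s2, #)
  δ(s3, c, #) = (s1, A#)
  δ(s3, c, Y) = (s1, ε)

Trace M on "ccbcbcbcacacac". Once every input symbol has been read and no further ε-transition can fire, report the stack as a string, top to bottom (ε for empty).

(s0, ccbcbcbcacacac, #)
  read c, top #: go to s2, push # → (s2, cbcbcbcacacac, #)
  ε-move, top #: go to s0, push A# → (s0, cbcbcbcacacac, A#)
  read c, top A: go to s1, push ε → (s1, bcbcbcacacac, #)
  read b, top #: go to s3, push YY# → (s3, cbcbcacacac, YY#)
  read c, top Y: go to s1, push ε → (s1, bcbcacacac, Y#)
  read b, top Y: go to s1, push YA → (s1, cbcacacac, YA#)
  read c, top Y: go to s2, push AY → (s2, bcacacac, AYA#)
  ε-move, top A: go to s0, push ε → (s0, bcacacac, YA#)
  read b, top Y: go to s3, push Y → (s3, cacacac, YA#)
  read c, top Y: go to s1, push ε → (s1, acacac, A#)
  read a, top A: go to s3, push YA → (s3, cacac, YA#)
  read c, top Y: go to s1, push ε → (s1, acac, A#)
  read a, top A: go to s3, push YA → (s3, cac, YA#)
  read c, top Y: go to s1, push ε → (s1, ac, A#)
  read a, top A: go to s3, push YA → (s3, c, YA#)
  read c, top Y: go to s1, push ε → (s1, ε, A#)
All input consumed in state s1 with stack A#.

A#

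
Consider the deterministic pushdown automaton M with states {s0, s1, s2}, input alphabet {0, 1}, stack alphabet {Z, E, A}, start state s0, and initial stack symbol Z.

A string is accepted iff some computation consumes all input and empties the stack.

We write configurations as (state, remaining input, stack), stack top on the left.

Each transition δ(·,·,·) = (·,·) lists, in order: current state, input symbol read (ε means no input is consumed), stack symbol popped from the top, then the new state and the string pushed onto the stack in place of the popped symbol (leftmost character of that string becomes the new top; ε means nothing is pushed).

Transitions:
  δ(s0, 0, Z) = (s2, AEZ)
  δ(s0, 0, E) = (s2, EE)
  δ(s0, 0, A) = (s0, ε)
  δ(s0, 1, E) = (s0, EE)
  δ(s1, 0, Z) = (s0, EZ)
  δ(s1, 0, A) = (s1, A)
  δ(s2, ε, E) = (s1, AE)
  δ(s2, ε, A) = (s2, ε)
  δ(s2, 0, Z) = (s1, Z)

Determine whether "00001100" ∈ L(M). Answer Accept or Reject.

(s0, 00001100, Z)
  read 0, top Z: go to s2, push AEZ → (s2, 0001100, AEZ)
  ε-move, top A: go to s2, push ε → (s2, 0001100, EZ)
  ε-move, top E: go to s1, push AE → (s1, 0001100, AEZ)
  read 0, top A: go to s1, push A → (s1, 001100, AEZ)
  read 0, top A: go to s1, push A → (s1, 01100, AEZ)
  read 0, top A: go to s1, push A → (s1, 1100, AEZ)
No transition applies at (s1, 1100, AEZ); input not fully consumed.

Reject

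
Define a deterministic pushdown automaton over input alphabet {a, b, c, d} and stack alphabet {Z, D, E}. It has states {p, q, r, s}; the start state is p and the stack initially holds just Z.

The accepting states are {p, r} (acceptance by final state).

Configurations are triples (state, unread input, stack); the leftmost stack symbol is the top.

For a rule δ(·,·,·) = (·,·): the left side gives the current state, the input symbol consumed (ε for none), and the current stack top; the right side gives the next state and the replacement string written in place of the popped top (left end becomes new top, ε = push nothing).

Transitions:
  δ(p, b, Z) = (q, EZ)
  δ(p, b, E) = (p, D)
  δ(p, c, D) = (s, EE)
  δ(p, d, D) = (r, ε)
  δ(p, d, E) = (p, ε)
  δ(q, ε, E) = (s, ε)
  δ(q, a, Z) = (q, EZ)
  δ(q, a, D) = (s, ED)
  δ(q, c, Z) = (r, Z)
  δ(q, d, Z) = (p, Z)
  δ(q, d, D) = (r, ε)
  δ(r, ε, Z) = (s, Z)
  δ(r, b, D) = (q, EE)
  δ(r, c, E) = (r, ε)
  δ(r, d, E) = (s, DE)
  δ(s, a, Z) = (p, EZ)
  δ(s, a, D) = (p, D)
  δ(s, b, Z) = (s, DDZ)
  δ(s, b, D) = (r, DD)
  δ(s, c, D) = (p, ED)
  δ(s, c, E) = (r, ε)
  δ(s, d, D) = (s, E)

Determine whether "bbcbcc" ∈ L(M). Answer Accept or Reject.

(p, bbcbcc, Z)
  read b, top Z: go to q, push EZ → (q, bcbcc, EZ)
  ε-move, top E: go to s, push ε → (s, bcbcc, Z)
  read b, top Z: go to s, push DDZ → (s, cbcc, DDZ)
  read c, top D: go to p, push ED → (p, bcc, EDDZ)
  read b, top E: go to p, push D → (p, cc, DDDZ)
  read c, top D: go to s, push EE → (s, c, EEDDZ)
  read c, top E: go to r, push ε → (r, ε, EDDZ)
All input consumed; state r ∈ F.

Accept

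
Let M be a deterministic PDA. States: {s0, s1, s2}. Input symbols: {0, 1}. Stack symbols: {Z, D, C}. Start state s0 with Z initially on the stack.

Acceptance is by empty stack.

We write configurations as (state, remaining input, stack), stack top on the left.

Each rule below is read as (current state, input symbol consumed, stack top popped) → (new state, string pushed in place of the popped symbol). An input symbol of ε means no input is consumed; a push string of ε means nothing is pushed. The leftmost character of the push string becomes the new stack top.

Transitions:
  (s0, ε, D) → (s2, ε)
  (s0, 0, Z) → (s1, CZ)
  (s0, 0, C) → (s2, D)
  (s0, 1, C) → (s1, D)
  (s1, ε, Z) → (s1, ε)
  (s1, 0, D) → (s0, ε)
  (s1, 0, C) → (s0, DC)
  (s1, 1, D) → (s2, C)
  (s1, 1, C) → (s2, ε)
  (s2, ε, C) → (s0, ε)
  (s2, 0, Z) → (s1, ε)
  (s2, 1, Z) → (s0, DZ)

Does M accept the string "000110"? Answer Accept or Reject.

Accept

(s0, 000110, Z)
  read 0, top Z: go to s1, push CZ → (s1, 00110, CZ)
  read 0, top C: go to s0, push DC → (s0, 0110, DCZ)
  ε-move, top D: go to s2, push ε → (s2, 0110, CZ)
  ε-move, top C: go to s0, push ε → (s0, 0110, Z)
  read 0, top Z: go to s1, push CZ → (s1, 110, CZ)
  read 1, top C: go to s2, push ε → (s2, 10, Z)
  read 1, top Z: go to s0, push DZ → (s0, 0, DZ)
  ε-move, top D: go to s2, push ε → (s2, 0, Z)
  read 0, top Z: go to s1, push ε → (s1, ε, ε)
All input consumed and the stack is empty.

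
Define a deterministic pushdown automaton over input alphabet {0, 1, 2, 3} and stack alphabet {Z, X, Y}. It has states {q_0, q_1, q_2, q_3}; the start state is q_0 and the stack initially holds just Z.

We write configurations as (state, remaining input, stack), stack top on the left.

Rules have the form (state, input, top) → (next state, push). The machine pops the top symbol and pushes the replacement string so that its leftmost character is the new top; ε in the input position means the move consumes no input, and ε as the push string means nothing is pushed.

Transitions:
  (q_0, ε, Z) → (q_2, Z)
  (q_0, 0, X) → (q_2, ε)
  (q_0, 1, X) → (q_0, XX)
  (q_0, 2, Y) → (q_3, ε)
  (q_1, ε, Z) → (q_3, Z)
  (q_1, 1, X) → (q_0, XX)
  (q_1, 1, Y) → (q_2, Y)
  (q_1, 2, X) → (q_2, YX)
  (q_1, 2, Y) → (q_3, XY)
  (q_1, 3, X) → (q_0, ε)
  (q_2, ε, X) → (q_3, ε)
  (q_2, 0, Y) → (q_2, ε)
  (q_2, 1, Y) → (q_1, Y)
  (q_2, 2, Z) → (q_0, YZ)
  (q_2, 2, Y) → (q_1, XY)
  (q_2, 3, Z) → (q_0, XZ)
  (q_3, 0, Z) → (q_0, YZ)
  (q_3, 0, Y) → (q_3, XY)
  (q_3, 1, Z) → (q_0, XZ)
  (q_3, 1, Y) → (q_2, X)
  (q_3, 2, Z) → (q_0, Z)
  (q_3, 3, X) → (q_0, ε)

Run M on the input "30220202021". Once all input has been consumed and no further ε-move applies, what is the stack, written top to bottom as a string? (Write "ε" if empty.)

XZ

(q_0, 30220202021, Z) ⊢ (q_2, 30220202021, Z) ⊢ (q_0, 0220202021, XZ) ⊢ (q_2, 220202021, Z) ⊢ (q_0, 20202021, YZ) ⊢ (q_3, 0202021, Z) ⊢ (q_0, 202021, YZ) ⊢ (q_3, 02021, Z) ⊢ (q_0, 2021, YZ) ⊢ (q_3, 021, Z) ⊢ (q_0, 21, YZ) ⊢ (q_3, 1, Z) ⊢ (q_0, ε, XZ)
All input consumed in state q_0 with stack XZ.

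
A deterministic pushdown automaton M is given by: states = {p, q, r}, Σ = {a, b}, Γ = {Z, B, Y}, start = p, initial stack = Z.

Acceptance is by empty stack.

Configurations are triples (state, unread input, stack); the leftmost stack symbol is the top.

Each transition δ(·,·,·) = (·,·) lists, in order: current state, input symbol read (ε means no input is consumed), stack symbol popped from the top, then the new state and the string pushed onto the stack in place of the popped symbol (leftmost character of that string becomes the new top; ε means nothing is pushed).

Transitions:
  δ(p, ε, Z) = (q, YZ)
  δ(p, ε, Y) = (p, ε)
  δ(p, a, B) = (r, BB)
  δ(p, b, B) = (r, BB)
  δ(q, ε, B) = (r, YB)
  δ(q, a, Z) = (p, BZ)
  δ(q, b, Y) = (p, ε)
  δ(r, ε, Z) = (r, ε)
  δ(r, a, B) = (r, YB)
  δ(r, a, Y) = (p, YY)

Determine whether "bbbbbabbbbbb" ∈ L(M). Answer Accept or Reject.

(p, bbbbbabbbbbb, Z)
  ε-move, top Z: go to q, push YZ → (q, bbbbbabbbbbb, YZ)
  read b, top Y: go to p, push ε → (p, bbbbabbbbbb, Z)
  ε-move, top Z: go to q, push YZ → (q, bbbbabbbbbb, YZ)
  read b, top Y: go to p, push ε → (p, bbbabbbbbb, Z)
  ε-move, top Z: go to q, push YZ → (q, bbbabbbbbb, YZ)
  read b, top Y: go to p, push ε → (p, bbabbbbbb, Z)
  ε-move, top Z: go to q, push YZ → (q, bbabbbbbb, YZ)
  read b, top Y: go to p, push ε → (p, babbbbbb, Z)
  ε-move, top Z: go to q, push YZ → (q, babbbbbb, YZ)
  read b, top Y: go to p, push ε → (p, abbbbbb, Z)
  ε-move, top Z: go to q, push YZ → (q, abbbbbb, YZ)
No transition applies at (q, abbbbbb, YZ); input not fully consumed.

Reject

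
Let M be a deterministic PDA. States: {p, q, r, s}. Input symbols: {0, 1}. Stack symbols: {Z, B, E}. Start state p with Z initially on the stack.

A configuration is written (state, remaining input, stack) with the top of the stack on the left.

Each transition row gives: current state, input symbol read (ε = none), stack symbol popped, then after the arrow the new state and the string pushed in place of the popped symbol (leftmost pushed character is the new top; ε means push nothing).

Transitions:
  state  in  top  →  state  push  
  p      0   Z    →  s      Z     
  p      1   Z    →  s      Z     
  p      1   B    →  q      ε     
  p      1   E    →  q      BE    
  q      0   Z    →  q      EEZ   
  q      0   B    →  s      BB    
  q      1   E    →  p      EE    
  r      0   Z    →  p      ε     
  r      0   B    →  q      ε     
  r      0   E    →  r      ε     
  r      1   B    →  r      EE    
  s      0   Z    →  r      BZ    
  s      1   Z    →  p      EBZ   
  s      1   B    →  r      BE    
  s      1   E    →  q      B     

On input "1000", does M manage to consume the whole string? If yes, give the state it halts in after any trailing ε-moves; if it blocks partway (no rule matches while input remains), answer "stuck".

(p, 1000, Z)
  read 1, top Z: go to s, push Z → (s, 000, Z)
  read 0, top Z: go to r, push BZ → (r, 00, BZ)
  read 0, top B: go to q, push ε → (q, 0, Z)
  read 0, top Z: go to q, push EEZ → (q, ε, EEZ)
All input consumed; M is in state q.

q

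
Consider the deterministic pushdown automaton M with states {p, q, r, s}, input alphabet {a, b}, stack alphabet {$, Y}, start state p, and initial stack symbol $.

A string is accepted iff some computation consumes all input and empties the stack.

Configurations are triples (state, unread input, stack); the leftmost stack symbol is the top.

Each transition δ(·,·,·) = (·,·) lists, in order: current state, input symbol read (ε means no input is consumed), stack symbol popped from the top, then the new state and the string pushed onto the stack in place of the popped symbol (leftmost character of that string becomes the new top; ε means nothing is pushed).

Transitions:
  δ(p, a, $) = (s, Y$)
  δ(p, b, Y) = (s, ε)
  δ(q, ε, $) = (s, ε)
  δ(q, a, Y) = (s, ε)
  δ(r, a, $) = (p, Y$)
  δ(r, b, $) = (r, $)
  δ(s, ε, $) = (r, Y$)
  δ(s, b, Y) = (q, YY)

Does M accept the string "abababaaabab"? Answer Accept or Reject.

(p, abababaaabab, $)
  read a, top $: go to s, push Y$ → (s, bababaaabab, Y$)
  read b, top Y: go to q, push YY → (q, ababaaabab, YY$)
  read a, top Y: go to s, push ε → (s, babaaabab, Y$)
  read b, top Y: go to q, push YY → (q, abaaabab, YY$)
  read a, top Y: go to s, push ε → (s, baaabab, Y$)
  read b, top Y: go to q, push YY → (q, aaabab, YY$)
  read a, top Y: go to s, push ε → (s, aabab, Y$)
No transition applies at (s, aabab, Y$); input not fully consumed.

Reject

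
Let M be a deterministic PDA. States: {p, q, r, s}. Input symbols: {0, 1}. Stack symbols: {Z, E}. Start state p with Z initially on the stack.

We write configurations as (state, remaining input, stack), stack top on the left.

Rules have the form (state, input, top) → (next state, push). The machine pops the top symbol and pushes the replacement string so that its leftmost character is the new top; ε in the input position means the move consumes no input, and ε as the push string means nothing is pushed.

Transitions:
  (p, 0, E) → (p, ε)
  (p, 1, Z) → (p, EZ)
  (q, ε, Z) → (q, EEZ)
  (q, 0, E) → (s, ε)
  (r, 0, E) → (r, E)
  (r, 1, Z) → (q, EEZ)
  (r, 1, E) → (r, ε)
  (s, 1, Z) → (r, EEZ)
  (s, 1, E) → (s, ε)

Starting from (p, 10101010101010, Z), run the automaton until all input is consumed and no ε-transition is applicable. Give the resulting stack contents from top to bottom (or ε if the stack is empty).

Z

(p, 10101010101010, Z) ⊢ (p, 0101010101010, EZ) ⊢ (p, 101010101010, Z) ⊢ (p, 01010101010, EZ) ⊢ (p, 1010101010, Z) ⊢ (p, 010101010, EZ) ⊢ (p, 10101010, Z) ⊢ (p, 0101010, EZ) ⊢ (p, 101010, Z) ⊢ (p, 01010, EZ) ⊢ (p, 1010, Z) ⊢ (p, 010, EZ) ⊢ (p, 10, Z) ⊢ (p, 0, EZ) ⊢ (p, ε, Z)
All input consumed in state p with stack Z.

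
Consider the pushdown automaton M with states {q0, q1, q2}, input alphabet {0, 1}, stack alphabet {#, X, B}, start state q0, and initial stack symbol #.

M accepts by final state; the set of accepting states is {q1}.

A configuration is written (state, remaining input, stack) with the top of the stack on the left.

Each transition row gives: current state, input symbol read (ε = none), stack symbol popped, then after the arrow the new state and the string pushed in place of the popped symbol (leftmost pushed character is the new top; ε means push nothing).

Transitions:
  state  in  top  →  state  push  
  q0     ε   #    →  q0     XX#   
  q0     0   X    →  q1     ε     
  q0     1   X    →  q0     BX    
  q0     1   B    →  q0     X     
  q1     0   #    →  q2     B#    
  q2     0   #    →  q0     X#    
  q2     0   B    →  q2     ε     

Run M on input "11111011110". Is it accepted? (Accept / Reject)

Reject

No computation consumes all input and reaches a final state.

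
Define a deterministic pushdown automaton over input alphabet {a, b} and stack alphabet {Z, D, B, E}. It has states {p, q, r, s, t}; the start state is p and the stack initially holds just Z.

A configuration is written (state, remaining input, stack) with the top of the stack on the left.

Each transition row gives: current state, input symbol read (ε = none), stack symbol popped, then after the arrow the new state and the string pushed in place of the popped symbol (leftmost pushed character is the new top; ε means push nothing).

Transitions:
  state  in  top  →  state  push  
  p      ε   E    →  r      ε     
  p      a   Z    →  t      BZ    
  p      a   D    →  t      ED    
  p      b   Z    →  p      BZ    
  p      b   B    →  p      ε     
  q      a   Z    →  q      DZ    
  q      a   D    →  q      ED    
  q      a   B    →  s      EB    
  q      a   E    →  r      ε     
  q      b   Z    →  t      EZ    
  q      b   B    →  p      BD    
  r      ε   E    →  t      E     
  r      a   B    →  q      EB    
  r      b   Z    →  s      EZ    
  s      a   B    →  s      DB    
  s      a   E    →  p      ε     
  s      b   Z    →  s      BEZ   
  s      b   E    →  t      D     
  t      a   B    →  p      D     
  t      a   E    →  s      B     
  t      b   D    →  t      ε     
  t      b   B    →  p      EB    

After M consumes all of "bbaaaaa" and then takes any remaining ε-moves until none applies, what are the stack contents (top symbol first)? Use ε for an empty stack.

(p, bbaaaaa, Z) ⊢ (p, baaaaa, BZ) ⊢ (p, aaaaa, Z) ⊢ (t, aaaa, BZ) ⊢ (p, aaa, DZ) ⊢ (t, aa, EDZ) ⊢ (s, a, BDZ) ⊢ (s, ε, DBDZ)
All input consumed in state s with stack DBDZ.

DBDZ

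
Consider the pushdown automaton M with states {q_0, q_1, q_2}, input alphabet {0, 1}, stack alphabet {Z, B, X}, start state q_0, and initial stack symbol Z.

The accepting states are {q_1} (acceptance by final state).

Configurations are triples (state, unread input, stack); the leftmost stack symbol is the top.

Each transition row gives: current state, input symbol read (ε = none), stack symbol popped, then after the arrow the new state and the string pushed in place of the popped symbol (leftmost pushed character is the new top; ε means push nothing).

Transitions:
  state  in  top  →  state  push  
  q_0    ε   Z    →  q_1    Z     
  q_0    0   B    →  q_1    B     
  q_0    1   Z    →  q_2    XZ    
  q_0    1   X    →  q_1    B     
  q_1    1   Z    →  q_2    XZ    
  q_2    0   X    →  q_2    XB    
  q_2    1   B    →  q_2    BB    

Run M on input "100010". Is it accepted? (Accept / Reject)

Reject

No computation consumes all input and reaches a final state.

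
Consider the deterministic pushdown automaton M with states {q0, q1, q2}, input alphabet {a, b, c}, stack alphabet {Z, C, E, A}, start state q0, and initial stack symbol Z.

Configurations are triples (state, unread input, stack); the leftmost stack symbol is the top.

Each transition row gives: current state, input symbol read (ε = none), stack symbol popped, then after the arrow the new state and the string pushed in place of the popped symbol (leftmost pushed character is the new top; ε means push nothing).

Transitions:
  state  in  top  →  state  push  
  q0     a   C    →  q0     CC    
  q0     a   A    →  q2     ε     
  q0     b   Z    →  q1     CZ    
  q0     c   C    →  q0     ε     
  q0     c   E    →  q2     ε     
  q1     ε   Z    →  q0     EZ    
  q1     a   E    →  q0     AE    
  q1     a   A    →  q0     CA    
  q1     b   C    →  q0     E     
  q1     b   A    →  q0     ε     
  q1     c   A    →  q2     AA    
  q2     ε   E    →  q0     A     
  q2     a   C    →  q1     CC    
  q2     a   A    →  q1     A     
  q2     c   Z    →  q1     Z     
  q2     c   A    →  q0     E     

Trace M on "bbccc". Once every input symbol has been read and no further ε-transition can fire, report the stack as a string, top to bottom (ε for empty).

(q0, bbccc, Z) ⊢ (q1, bccc, CZ) ⊢ (q0, ccc, EZ) ⊢ (q2, cc, Z) ⊢ (q1, c, Z) ⊢ (q0, c, EZ) ⊢ (q2, ε, Z)
All input consumed in state q2 with stack Z.

Z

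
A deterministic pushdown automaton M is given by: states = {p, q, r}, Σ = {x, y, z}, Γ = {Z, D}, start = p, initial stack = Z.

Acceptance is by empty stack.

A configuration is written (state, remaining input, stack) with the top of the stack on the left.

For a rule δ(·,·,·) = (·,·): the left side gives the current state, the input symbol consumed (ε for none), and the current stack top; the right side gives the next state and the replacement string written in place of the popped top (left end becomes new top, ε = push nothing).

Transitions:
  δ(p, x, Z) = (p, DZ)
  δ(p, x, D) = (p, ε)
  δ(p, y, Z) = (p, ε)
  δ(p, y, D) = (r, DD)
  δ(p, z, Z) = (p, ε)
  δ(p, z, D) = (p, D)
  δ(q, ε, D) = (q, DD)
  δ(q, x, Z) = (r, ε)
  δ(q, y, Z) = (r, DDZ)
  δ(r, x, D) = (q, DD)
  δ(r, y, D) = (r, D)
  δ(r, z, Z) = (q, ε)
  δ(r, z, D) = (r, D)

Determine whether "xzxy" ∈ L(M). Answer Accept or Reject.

(p, xzxy, Z)
  read x, top Z: go to p, push DZ → (p, zxy, DZ)
  read z, top D: go to p, push D → (p, xy, DZ)
  read x, top D: go to p, push ε → (p, y, Z)
  read y, top Z: go to p, push ε → (p, ε, ε)
All input consumed and the stack is empty.

Accept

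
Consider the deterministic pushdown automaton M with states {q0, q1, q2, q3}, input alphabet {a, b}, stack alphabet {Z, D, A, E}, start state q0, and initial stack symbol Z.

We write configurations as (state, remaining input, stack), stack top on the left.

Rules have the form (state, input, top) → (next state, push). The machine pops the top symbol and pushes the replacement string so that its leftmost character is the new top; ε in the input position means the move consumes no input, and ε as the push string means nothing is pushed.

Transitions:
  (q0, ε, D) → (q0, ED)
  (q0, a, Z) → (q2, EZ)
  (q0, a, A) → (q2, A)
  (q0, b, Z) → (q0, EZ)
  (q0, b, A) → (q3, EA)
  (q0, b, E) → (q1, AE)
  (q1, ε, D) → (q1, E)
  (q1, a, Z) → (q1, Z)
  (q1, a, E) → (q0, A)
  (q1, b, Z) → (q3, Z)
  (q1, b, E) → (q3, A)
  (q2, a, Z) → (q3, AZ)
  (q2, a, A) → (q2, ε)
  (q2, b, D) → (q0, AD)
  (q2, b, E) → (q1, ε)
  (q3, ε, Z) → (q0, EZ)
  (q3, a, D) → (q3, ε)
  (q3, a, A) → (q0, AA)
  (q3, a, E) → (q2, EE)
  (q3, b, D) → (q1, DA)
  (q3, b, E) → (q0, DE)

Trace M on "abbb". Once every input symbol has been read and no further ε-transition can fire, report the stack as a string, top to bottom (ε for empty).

(q0, abbb, Z) ⊢ (q2, bbb, EZ) ⊢ (q1, bb, Z) ⊢ (q3, b, Z) ⊢ (q0, b, EZ) ⊢ (q1, ε, AEZ)
All input consumed in state q1 with stack AEZ.

AEZ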